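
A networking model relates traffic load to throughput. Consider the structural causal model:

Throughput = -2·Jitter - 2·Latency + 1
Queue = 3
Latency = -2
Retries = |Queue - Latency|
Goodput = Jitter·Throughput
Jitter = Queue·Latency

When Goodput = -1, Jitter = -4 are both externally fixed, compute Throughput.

13

Setting Goodput = -1, Jitter = -4 by intervention discards those variables' equations.
Throughput = -2·Jitter - 2·Latency + 1  [with Jitter=-4, Latency=-2]  = 13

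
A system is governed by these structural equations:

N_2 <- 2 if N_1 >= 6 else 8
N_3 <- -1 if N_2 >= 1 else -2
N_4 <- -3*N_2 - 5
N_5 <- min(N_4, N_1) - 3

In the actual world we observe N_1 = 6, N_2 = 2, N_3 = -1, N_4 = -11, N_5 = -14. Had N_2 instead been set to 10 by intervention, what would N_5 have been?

do(N_2=10) replaces the equation N_2 <- 2 if N_1 >= 6 else 8 with the constant N_2 = 10.
N_4 = -3*N_2 - 5  [with N_2=10]  = -35
N_5 = min(N_4, N_1) - 3  [with N_4=-35, N_1=6]  = -38

-38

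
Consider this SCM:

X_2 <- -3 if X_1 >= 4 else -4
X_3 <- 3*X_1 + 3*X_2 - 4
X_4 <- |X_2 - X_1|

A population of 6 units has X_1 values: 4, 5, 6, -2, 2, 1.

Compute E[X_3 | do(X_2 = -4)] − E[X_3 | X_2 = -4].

7

Under do(X_2=-4), X_2's equation is replaced by X_2=-4 for every unit. Per-unit X_3: -4, -1, 2, -22, -10, -13. Mean = -8.
E[X_3|X_2=-4] averages over only the 3 units with X_2=-4 (X_1 = -2, 2, 1): X_3 = -22, -10, -13, mean -15.
Difference = -8 − (-15) = 7.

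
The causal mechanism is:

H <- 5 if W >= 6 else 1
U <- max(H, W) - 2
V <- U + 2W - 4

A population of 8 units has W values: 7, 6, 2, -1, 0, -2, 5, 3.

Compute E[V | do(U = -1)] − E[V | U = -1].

The intervention sets U=-1 in all 8 units regardless of W. Recomputing V per unit gives 9, 7, -1, -7, -5, -9, 5, 1; average 0.
Observing U=-1 restricts to units where U's equation naturally yields -1: W ∈ {-1, 0, -2}. In that subpopulation V = -7, -5, -9, mean -7.
Difference = 0 − (-7) = 7.

7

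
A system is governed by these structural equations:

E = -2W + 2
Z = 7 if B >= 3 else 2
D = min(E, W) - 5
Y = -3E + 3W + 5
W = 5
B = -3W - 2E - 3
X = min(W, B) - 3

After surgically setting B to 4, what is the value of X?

1

do(B=4) replaces the equation B = -3W - 2E - 3 with the constant B = 4.
X = min(W, B) - 3  [with W=5, B=4]  = 1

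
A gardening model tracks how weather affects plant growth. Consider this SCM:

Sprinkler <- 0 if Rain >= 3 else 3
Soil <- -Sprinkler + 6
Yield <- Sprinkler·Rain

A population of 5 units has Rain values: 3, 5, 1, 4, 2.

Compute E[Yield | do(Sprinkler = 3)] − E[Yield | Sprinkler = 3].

4.5

Under do(Sprinkler=3), Sprinkler's equation is replaced by Sprinkler=3 for every unit. Per-unit Yield: 9, 15, 3, 12, 6. Mean = 9.
Observing Sprinkler=3 restricts to units where Sprinkler's equation naturally yields 3: Rain ∈ {1, 2}. In that subpopulation Yield = 3, 6, mean 4.5.
Difference = 9 − 4.5 = 4.5.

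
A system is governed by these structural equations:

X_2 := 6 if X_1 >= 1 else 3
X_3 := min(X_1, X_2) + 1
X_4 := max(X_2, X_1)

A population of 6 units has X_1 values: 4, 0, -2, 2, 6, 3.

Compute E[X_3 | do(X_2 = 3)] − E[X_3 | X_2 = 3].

Every unit gets X_2=3 under the intervention. X_3 values become 4, 1, -1, 3, 4, 4; E[X_3|do(X_2=3)] = 2.5.
E[X_3|X_2=3] averages over only the 2 units with X_2=3 (X_1 = 0, -2): X_3 = 1, -1, mean 0.
Difference = 2.5 − 0 = 2.5.

2.5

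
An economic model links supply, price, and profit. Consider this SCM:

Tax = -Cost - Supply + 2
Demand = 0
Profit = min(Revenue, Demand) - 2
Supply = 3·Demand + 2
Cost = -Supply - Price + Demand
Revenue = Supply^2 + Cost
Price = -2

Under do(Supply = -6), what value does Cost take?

The intervention breaks the incoming arrows to Supply: Supply = 3·Demand + 2 no longer applies, and Supply = -6.
Cost = -Supply - Price + Demand  [with Supply=-6, Price=-2, Demand=0]  = 8

8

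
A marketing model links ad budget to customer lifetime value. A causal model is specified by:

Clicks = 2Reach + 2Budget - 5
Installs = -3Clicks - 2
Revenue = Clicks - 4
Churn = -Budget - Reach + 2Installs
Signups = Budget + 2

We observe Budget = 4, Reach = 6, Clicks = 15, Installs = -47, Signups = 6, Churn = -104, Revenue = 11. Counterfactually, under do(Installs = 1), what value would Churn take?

-8

Under do(Installs=1), the mechanism Installs = -3Clicks - 2 is discarded; Installs is fixed at 1.
Churn = -Budget - Reach + 2Installs  [with Budget=4, Reach=6, Installs=1]  = -8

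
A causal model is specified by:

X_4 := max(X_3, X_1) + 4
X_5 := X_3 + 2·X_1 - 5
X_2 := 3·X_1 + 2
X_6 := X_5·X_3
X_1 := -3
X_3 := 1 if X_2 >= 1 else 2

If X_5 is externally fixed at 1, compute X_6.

The intervention breaks the incoming arrows to X_5: X_5 := X_3 + 2·X_1 - 5 no longer applies, and X_5 = 1.
X_2 = 3·X_1 + 2  [with X_1=-3]  = -7
X_3 = 1 if X_2 >= 1 else 2  [with X_2=-7]  = 2
X_6 = X_5·X_3  [with X_5=1, X_3=2]  = 2

2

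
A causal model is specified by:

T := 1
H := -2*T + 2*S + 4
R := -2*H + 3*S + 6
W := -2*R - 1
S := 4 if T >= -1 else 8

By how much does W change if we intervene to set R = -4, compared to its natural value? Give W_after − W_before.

4

Intervening sets R = -4 and removes its equation (R := -2*H + 3*S + 6).
W = -2*R - 1  [with R=-4]  = 7
Without intervention: S = 4 if T >= -1 else 8  [with T=1]  = 4; H = -2*T + 2*S + 4  [with T=1, S=4]  = 10; R = -2*H + 3*S + 6  [with H=10, S=4]  = -2; W = -2*R - 1  [with R=-2]  = 3.
Change = 7 − 3 = 4.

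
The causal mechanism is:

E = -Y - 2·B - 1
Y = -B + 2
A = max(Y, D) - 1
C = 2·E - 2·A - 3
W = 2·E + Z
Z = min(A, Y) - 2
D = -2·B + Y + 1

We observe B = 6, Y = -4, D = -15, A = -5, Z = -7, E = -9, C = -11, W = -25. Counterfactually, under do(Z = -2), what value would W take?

-20

do(Z=-2) replaces the equation Z = min(A, Y) - 2 with the constant Z = -2.
Y = -B + 2  [with B=6]  = -4
E = -Y - 2·B - 1  [with Y=-4, B=6]  = -9
W = 2·E + Z  [with E=-9, Z=-2]  = -20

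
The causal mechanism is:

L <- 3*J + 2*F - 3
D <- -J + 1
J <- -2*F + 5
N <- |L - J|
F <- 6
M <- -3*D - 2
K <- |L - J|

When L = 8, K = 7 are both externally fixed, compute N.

The joint intervention fixes L = 8, K = 7, removing each variable's own equation.
J = -2*F + 5  [with F=6]  = -7
N = |L - J|  [with L=8, J=-7]  = 15

15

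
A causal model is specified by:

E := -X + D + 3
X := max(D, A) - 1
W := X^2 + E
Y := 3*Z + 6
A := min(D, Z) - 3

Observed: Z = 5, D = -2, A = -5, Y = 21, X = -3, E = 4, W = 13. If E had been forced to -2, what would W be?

7

Intervening sets E = -2 and removes its equation (E := -X + D + 3).
A = min(D, Z) - 3  [with D=-2, Z=5]  = -5
X = max(D, A) - 1  [with D=-2, A=-5]  = -3
W = X^2 + E  [with X=-3, E=-2]  = 7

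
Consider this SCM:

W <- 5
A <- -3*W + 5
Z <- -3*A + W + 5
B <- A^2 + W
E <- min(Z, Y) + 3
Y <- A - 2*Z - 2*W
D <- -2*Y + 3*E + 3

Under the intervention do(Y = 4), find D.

16

The intervention breaks the incoming arrows to Y: Y <- A - 2*Z - 2*W no longer applies, and Y = 4.
A = -3*W + 5  [with W=5]  = -10
Z = -3*A + W + 5  [with A=-10, W=5]  = 40
E = min(Z, Y) + 3  [with Z=40, Y=4]  = 7
D = -2*Y + 3*E + 3  [with Y=4, E=7]  = 16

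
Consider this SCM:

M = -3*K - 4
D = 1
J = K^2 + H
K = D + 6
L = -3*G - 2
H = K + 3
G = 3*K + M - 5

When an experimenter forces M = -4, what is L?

-38

Under do(M=-4), the mechanism M = -3*K - 4 is discarded; M is fixed at -4.
K = D + 6  [with D=1]  = 7
G = 3*K + M - 5  [with K=7, M=-4]  = 12
L = -3*G - 2  [with G=12]  = -38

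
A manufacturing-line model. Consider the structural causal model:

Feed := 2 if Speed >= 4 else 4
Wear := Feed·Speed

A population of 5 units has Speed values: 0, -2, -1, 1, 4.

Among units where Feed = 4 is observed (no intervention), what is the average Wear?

Observing Feed=4 restricts to units where Feed's equation naturally yields 4: Speed ∈ {0, -2, -1, 1}. In that subpopulation Wear = 0, -8, -4, 4, mean -2.

-2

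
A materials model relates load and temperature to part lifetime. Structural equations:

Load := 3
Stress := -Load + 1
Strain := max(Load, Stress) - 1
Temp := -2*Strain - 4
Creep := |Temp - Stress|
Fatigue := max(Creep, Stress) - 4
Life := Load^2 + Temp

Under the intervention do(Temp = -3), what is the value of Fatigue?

-3

Under do(Temp=-3), the mechanism Temp := -2*Strain - 4 is discarded; Temp is fixed at -3.
Stress = -Load + 1  [with Load=3]  = -2
Creep = |Temp - Stress|  [with Temp=-3, Stress=-2]  = 1
Fatigue = max(Creep, Stress) - 4  [with Creep=1, Stress=-2]  = -3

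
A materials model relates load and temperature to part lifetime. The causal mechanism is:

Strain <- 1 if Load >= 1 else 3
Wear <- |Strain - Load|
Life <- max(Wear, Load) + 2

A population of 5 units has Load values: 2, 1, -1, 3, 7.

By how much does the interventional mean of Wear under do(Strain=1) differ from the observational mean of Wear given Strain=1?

-0.05

do(Strain=1) breaks Strain's dependence on Load. With Strain=1 fixed, Wear across the units is 1, 0, 2, 2, 6, mean 2.2.
Observing Strain=1 restricts to units where Strain's equation naturally yields 1: Load ∈ {2, 1, 3, 7}. In that subpopulation Wear = 1, 0, 2, 6, mean 2.25.
Difference = 2.2 − 2.25 = -0.05.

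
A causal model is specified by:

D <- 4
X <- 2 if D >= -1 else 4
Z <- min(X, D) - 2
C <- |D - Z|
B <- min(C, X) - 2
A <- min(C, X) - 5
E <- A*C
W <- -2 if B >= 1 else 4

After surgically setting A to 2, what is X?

2

do(A=2) replaces the equation A <- min(C, X) - 5 with the constant A = 2.
X is not downstream of the intervention, so its value is determined by the original equations.
X = 2 if D >= -1 else 4  [with D=4]  = 2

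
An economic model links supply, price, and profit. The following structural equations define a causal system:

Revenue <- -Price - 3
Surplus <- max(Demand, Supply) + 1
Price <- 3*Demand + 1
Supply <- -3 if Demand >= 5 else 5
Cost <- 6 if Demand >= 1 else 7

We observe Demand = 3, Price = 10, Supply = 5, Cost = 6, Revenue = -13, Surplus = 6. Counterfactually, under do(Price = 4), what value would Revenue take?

-7

do(Price=4) replaces the equation Price <- 3*Demand + 1 with the constant Price = 4.
Revenue = -Price - 3  [with Price=4]  = -7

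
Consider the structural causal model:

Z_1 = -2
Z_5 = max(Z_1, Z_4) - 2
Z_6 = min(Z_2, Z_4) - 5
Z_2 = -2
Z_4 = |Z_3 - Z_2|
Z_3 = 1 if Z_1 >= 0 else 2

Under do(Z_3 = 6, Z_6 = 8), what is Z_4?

Setting Z_3 = 6, Z_6 = 8 by intervention discards those variables' equations.
Z_4 = |Z_3 - Z_2|  [with Z_3=6, Z_2=-2]  = 8

8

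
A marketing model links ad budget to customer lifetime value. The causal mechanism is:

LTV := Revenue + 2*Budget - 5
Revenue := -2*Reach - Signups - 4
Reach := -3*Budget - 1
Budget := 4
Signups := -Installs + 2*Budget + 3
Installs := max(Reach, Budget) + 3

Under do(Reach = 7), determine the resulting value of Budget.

4

Under do(Reach=7), the mechanism Reach := -3*Budget - 1 is discarded; Reach is fixed at 7.
Budget is not downstream of the intervention, so its value is determined by the original equations.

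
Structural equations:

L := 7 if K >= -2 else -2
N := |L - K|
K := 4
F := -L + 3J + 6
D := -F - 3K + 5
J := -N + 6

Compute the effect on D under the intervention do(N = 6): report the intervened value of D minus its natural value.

The intervention breaks the incoming arrows to N: N := |L - K| no longer applies, and N = 6.
L = 7 if K >= -2 else -2  [with K=4]  = 7
J = -N + 6  [with N=6]  = 0
F = -L + 3J + 6  [with L=7, J=0]  = -1
D = -F - 3K + 5  [with F=-1, K=4]  = -6
Without intervention: L = 7 if K >= -2 else -2  [with K=4]  = 7; N = |L - K|  [with L=7, K=4]  = 3; J = -N + 6  [with N=3]  = 3; F = -L + 3J + 6  [with L=7, J=3]  = 8; D = -F - 3K + 5  [with F=8, K=4]  = -15.
Change = -6 − (-15) = 9.

9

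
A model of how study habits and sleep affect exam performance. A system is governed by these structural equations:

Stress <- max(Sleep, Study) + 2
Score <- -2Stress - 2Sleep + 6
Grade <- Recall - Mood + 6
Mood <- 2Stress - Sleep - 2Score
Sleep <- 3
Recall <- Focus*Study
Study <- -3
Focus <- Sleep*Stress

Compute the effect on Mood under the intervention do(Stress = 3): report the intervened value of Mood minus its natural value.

-12

The intervention breaks the incoming arrows to Stress: Stress <- max(Sleep, Study) + 2 no longer applies, and Stress = 3.
Score = -2Stress - 2Sleep + 6  [with Stress=3, Sleep=3]  = -6
Mood = 2Stress - Sleep - 2Score  [with Stress=3, Sleep=3, Score=-6]  = 15
Without intervention: Stress = max(Sleep, Study) + 2  [with Sleep=3, Study=-3]  = 5; Score = -2Stress - 2Sleep + 6  [with Stress=5, Sleep=3]  = -10; Mood = 2Stress - Sleep - 2Score  [with Stress=5, Sleep=3, Score=-10]  = 27.
Change = 15 − 27 = -12.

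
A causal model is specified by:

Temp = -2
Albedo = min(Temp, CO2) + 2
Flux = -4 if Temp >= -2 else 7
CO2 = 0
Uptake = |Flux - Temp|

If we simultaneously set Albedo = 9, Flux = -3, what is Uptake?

1

Setting Albedo = 9, Flux = -3 by intervention discards those variables' equations.
Uptake = |Flux - Temp|  [with Flux=-3, Temp=-2]  = 1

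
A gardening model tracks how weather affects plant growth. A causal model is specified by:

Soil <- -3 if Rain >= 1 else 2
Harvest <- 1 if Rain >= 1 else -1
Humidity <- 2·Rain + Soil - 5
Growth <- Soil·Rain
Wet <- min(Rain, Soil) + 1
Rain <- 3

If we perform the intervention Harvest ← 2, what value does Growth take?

-9

do(Harvest=2) replaces the equation Harvest <- 1 if Rain >= 1 else -1 with the constant Harvest = 2.
No directed path runs from Harvest to Growth, so Growth keeps its natural value.
Soil = -3 if Rain >= 1 else 2  [with Rain=3]  = -3
Growth = Soil·Rain  [with Soil=-3, Rain=3]  = -9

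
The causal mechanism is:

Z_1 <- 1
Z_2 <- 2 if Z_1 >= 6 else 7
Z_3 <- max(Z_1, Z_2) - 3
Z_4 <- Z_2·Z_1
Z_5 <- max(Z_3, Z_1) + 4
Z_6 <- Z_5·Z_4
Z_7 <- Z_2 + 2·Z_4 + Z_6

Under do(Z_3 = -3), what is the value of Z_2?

Under do(Z_3=-3), the mechanism Z_3 <- max(Z_1, Z_2) - 3 is discarded; Z_3 is fixed at -3.
Since Z_2 is not a descendant of the intervened variable, it is unaffected.
Z_2 = 2 if Z_1 >= 6 else 7  [with Z_1=1]  = 7

7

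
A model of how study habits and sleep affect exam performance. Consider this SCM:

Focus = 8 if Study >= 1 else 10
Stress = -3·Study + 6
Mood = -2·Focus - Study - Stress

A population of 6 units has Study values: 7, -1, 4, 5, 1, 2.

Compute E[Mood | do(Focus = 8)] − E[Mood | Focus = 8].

Every unit gets Focus=8 under the intervention. Mood values become -8, -24, -14, -12, -20, -18; E[Mood|do(Focus=8)] = -16.
E[Mood|Focus=8] averages over only the 5 units with Focus=8 (Study = 7, 4, 5, 1, 2): Mood = -8, -14, -12, -20, -18, mean -14.4.
Difference = -16 − (-14.4) = -1.6.

-1.6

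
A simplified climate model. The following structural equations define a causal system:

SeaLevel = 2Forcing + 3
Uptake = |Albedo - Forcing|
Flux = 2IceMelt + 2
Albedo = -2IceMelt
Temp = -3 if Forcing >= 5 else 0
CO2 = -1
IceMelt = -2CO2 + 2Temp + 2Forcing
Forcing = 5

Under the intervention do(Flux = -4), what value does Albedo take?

-12

The intervention breaks the incoming arrows to Flux: Flux = 2IceMelt + 2 no longer applies, and Flux = -4.
Albedo is not downstream of the intervention, so its value is determined by the original equations.
Temp = -3 if Forcing >= 5 else 0  [with Forcing=5]  = -3
IceMelt = -2CO2 + 2Temp + 2Forcing  [with CO2=-1, Temp=-3, Forcing=5]  = 6
Albedo = -2IceMelt  [with IceMelt=6]  = -12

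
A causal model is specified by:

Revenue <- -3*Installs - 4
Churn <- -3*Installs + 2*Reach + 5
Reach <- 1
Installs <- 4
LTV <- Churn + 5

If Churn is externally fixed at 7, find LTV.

12

do(Churn=7) replaces the equation Churn <- -3*Installs + 2*Reach + 5 with the constant Churn = 7.
LTV = Churn + 5  [with Churn=7]  = 12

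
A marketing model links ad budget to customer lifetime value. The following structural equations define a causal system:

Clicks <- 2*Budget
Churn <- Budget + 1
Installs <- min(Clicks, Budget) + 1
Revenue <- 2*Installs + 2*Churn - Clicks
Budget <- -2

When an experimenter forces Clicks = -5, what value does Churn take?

Under do(Clicks=-5), the mechanism Clicks <- 2*Budget is discarded; Clicks is fixed at -5.
Since Churn is not a descendant of the intervened variable, it is unaffected.
Churn = Budget + 1  [with Budget=-2]  = -1

-1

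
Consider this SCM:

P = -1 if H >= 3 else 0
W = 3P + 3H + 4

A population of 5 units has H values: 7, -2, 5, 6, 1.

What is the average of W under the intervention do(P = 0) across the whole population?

Under do(P=0), P's equation is replaced by P=0 for every unit. Per-unit W: 25, -2, 19, 22, 7. Mean = 14.2.

14.2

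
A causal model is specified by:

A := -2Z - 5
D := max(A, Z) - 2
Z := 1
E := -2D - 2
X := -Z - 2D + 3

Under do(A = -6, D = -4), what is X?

Under do(A = -6, D = -4), each intervened variable's structural equation is replaced by its fixed value.
X = -Z - 2D + 3  [with Z=1, D=-4]  = 10

10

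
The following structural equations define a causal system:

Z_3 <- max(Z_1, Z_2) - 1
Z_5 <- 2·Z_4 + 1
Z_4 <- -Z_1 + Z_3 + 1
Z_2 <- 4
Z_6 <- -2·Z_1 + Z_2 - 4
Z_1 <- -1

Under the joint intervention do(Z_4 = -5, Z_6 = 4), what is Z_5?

Setting Z_4 = -5, Z_6 = 4 by intervention discards those variables' equations.
Z_5 = 2·Z_4 + 1  [with Z_4=-5]  = -9

-9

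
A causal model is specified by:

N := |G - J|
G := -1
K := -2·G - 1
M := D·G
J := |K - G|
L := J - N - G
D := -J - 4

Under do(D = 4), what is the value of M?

The intervention breaks the incoming arrows to D: D := -J - 4 no longer applies, and D = 4.
M = D·G  [with D=4, G=-1]  = -4

-4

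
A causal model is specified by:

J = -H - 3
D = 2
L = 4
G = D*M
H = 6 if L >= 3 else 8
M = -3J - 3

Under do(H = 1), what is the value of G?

The intervention breaks the incoming arrows to H: H = 6 if L >= 3 else 8 no longer applies, and H = 1.
J = -H - 3  [with H=1]  = -4
M = -3J - 3  [with J=-4]  = 9
G = D*M  [with D=2, M=9]  = 18

18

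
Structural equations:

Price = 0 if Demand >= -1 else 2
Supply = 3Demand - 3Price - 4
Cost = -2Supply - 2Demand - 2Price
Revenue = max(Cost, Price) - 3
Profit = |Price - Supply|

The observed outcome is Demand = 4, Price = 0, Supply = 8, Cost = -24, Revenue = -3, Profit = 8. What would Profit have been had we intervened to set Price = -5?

Under do(Price=-5), the mechanism Price = 0 if Demand >= -1 else 2 is discarded; Price is fixed at -5.
Supply = 3Demand - 3Price - 4  [with Demand=4, Price=-5]  = 23
Profit = |Price - Supply|  [with Price=-5, Supply=23]  = 28

28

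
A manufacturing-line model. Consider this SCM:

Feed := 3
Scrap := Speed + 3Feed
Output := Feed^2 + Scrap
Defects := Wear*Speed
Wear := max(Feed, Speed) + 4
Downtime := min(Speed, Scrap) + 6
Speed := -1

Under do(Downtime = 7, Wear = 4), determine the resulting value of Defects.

-4

The joint intervention fixes Downtime = 7, Wear = 4, removing each variable's own equation.
Defects = Wear*Speed  [with Wear=4, Speed=-1]  = -4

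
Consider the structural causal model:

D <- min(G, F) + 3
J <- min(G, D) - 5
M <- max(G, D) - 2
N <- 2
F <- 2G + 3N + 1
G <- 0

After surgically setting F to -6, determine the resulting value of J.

-8

do(F=-6) replaces the equation F <- 2G + 3N + 1 with the constant F = -6.
D = min(G, F) + 3  [with G=0, F=-6]  = -3
J = min(G, D) - 5  [with G=0, D=-3]  = -8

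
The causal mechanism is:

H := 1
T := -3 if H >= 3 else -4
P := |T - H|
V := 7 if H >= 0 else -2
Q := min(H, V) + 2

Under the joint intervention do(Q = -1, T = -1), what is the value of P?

2

Setting Q = -1, T = -1 by intervention discards those variables' equations.
P = |T - H|  [with T=-1, H=1]  = 2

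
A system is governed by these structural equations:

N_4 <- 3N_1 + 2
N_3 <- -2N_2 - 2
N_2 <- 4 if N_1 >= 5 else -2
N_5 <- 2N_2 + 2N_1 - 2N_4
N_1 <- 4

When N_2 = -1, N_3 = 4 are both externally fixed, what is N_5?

-22

Under do(N_2 = -1, N_3 = 4), each intervened variable's structural equation is replaced by its fixed value.
N_4 = 3N_1 + 2  [with N_1=4]  = 14
N_5 = 2N_2 + 2N_1 - 2N_4  [with N_2=-1, N_1=4, N_4=14]  = -22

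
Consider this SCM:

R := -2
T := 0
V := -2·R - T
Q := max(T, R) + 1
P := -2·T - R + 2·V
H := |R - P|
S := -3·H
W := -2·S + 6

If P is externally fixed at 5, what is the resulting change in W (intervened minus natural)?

do(P=5) replaces the equation P := -2·T - R + 2·V with the constant P = 5.
H = |R - P|  [with R=-2, P=5]  = 7
S = -3·H  [with H=7]  = -21
W = -2·S + 6  [with S=-21]  = 48
Without intervention: V = -2·R - T  [with R=-2, T=0]  = 4; P = -2·T - R + 2·V  [with T=0, R=-2, V=4]  = 10; H = |R - P|  [with R=-2, P=10]  = 12; S = -3·H  [with H=12]  = -36; W = -2·S + 6  [with S=-36]  = 78.
Change = 48 − 78 = -30.

-30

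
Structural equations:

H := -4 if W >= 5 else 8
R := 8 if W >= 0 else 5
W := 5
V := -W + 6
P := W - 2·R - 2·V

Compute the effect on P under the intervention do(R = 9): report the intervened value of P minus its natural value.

-2

Under do(R=9), the mechanism R := 8 if W >= 0 else 5 is discarded; R is fixed at 9.
V = -W + 6  [with W=5]  = 1
P = W - 2·R - 2·V  [with W=5, R=9, V=1]  = -15
Without intervention: R = 8 if W >= 0 else 5  [with W=5]  = 8; V = -W + 6  [with W=5]  = 1; P = W - 2·R - 2·V  [with W=5, R=8, V=1]  = -13.
Change = -15 − (-13) = -2.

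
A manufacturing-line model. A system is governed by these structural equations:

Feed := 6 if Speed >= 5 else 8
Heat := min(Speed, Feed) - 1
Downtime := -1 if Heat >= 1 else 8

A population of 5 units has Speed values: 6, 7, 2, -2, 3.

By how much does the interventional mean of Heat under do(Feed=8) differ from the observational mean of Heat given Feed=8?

do(Feed=8) breaks Feed's dependence on Speed. With Feed=8 fixed, Heat across the units is 5, 6, 1, -3, 2, mean 2.2.
Conditioning on Feed=8 selects the 3 unit(s) with Speed ∈ {2, -2, 3}. Their Heat values: 1, -3, 2. Mean = 0.
Difference = 2.2 − 0 = 2.2.

2.2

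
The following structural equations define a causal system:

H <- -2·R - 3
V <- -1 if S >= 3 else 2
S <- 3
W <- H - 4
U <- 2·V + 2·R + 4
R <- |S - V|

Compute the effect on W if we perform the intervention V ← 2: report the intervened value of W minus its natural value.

6

Under do(V=2), the mechanism V <- -1 if S >= 3 else 2 is discarded; V is fixed at 2.
R = |S - V|  [with S=3, V=2]  = 1
H = -2·R - 3  [with R=1]  = -5
W = H - 4  [with H=-5]  = -9
Without intervention: V = -1 if S >= 3 else 2  [with S=3]  = -1; R = |S - V|  [with S=3, V=-1]  = 4; H = -2·R - 3  [with R=4]  = -11; W = H - 4  [with H=-11]  = -15.
Change = -9 − (-15) = 6.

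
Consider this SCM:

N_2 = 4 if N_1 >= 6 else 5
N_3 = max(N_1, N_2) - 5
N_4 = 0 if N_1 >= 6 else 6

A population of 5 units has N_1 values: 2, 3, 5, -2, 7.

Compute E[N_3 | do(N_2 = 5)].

0.4

Every unit gets N_2=5 under the intervention. N_3 values become 0, 0, 0, 0, 2; E[N_3|do(N_2=5)] = 0.4.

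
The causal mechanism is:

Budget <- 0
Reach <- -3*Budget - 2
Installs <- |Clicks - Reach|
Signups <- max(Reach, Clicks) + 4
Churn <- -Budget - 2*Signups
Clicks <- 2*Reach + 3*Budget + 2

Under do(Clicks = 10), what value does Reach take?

Under do(Clicks=10), the mechanism Clicks <- 2*Reach + 3*Budget + 2 is discarded; Clicks is fixed at 10.
Since Reach is not a descendant of the intervened variable, it is unaffected.
Reach = -3*Budget - 2  [with Budget=0]  = -2

-2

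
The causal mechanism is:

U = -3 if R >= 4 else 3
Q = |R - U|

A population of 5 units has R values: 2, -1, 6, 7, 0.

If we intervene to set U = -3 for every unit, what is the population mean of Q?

5.8

Under do(U=-3), U's equation is replaced by U=-3 for every unit. Per-unit Q: 5, 2, 9, 10, 3. Mean = 5.8.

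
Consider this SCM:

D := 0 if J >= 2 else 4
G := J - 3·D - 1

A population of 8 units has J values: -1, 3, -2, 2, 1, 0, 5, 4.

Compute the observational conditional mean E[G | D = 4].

E[G|D=4] averages over only the 4 units with D=4 (J = -1, -2, 1, 0): G = -14, -15, -12, -13, mean -13.5.

-13.5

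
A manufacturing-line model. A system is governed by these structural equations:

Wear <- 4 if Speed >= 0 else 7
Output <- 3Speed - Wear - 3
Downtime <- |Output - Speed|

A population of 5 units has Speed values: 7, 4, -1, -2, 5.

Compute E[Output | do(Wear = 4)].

0.8

The intervention sets Wear=4 in all 5 units regardless of Speed. Recomputing Output per unit gives 14, 5, -10, -13, 8; average 0.8.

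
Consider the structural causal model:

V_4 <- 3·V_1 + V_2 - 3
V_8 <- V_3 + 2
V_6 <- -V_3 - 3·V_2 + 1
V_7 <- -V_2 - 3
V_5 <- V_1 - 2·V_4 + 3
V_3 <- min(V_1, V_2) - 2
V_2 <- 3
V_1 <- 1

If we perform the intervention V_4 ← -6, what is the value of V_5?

Intervening sets V_4 = -6 and removes its equation (V_4 <- 3·V_1 + V_2 - 3).
V_5 = V_1 - 2·V_4 + 3  [with V_1=1, V_4=-6]  = 16

16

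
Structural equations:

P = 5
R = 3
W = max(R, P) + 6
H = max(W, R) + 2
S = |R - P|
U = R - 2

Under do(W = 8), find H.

10

The intervention breaks the incoming arrows to W: W = max(R, P) + 6 no longer applies, and W = 8.
H = max(W, R) + 2  [with W=8, R=3]  = 10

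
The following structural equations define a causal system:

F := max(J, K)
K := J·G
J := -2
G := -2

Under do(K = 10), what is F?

10

The intervention breaks the incoming arrows to K: K := J·G no longer applies, and K = 10.
F = max(J, K)  [with J=-2, K=10]  = 10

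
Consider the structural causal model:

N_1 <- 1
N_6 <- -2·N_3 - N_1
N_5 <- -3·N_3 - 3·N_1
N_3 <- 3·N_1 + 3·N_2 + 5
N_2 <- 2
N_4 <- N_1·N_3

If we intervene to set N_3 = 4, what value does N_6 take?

-9

The intervention breaks the incoming arrows to N_3: N_3 <- 3·N_1 + 3·N_2 + 5 no longer applies, and N_3 = 4.
N_6 = -2·N_3 - N_1  [with N_3=4, N_1=1]  = -9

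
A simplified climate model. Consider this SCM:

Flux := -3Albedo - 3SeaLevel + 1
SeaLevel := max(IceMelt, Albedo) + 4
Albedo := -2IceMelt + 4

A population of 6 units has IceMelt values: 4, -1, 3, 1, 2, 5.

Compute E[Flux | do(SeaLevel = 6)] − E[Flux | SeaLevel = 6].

Every unit gets SeaLevel=6 under the intervention. Flux values become -5, -35, -11, -23, -17, 1; E[Flux|do(SeaLevel=6)] = -15.
Observing SeaLevel=6 restricts to units where SeaLevel's equation naturally yields 6: IceMelt ∈ {1, 2}. In that subpopulation Flux = -23, -17, mean -20.
Difference = -15 − (-20) = 5.

5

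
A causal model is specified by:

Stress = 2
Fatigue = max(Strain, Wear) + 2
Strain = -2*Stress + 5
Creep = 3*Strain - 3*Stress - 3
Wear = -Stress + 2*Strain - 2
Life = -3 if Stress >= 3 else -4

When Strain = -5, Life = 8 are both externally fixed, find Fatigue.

-3

Setting Strain = -5, Life = 8 by intervention discards those variables' equations.
Wear = -Stress + 2*Strain - 2  [with Stress=2, Strain=-5]  = -14
Fatigue = max(Strain, Wear) + 2  [with Strain=-5, Wear=-14]  = -3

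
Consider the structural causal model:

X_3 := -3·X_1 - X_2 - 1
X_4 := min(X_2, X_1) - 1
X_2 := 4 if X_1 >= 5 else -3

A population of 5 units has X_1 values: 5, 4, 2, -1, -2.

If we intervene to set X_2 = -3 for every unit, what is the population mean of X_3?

The intervention sets X_2=-3 in all 5 units regardless of X_1. Recomputing X_3 per unit gives -13, -10, -4, 5, 8; average -2.8.

-2.8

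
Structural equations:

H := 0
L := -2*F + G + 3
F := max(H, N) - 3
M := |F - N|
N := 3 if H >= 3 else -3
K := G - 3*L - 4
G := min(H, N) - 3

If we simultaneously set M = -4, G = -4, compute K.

Setting M = -4, G = -4 by intervention discards those variables' equations.
N = 3 if H >= 3 else -3  [with H=0]  = -3
F = max(H, N) - 3  [with H=0, N=-3]  = -3
L = -2*F + G + 3  [with F=-3, G=-4]  = 5
K = G - 3*L - 4  [with G=-4, L=5]  = -23

-23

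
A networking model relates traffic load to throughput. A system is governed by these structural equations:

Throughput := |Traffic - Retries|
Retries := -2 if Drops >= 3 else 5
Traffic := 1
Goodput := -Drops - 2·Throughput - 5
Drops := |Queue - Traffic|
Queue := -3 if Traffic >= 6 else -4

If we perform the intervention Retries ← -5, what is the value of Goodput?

Under do(Retries=-5), the mechanism Retries := -2 if Drops >= 3 else 5 is discarded; Retries is fixed at -5.
Queue = -3 if Traffic >= 6 else -4  [with Traffic=1]  = -4
Drops = |Queue - Traffic|  [with Queue=-4, Traffic=1]  = 5
Throughput = |Traffic - Retries|  [with Traffic=1, Retries=-5]  = 6
Goodput = -Drops - 2·Throughput - 5  [with Drops=5, Throughput=6]  = -22

-22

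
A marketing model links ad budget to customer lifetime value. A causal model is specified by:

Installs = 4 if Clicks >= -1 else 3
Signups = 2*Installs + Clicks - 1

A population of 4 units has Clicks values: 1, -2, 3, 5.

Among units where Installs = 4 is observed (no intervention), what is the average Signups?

10

Conditioning on Installs=4 selects the 3 unit(s) with Clicks ∈ {1, 3, 5}. Their Signups values: 8, 10, 12. Mean = 10.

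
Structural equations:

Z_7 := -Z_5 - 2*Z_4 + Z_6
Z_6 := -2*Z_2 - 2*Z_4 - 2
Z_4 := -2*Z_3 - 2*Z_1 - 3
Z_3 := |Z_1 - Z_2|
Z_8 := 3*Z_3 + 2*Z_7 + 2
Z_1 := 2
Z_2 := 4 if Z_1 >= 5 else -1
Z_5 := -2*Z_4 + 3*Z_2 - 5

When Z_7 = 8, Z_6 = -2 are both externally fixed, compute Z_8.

Under do(Z_7 = 8, Z_6 = -2), each intervened variable's structural equation is replaced by its fixed value.
Z_2 = 4 if Z_1 >= 5 else -1  [with Z_1=2]  = -1
Z_3 = |Z_1 - Z_2|  [with Z_1=2, Z_2=-1]  = 3
Z_8 = 3*Z_3 + 2*Z_7 + 2  [with Z_3=3, Z_7=8]  = 27

27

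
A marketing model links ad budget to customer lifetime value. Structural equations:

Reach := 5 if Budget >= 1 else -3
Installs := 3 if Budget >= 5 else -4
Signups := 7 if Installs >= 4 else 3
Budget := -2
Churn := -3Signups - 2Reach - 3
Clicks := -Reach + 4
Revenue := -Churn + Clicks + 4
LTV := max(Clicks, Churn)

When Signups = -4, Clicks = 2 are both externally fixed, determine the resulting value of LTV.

15

Under do(Signups = -4, Clicks = 2), each intervened variable's structural equation is replaced by its fixed value.
Reach = 5 if Budget >= 1 else -3  [with Budget=-2]  = -3
Churn = -3Signups - 2Reach - 3  [with Signups=-4, Reach=-3]  = 15
LTV = max(Clicks, Churn)  [with Clicks=2, Churn=15]  = 15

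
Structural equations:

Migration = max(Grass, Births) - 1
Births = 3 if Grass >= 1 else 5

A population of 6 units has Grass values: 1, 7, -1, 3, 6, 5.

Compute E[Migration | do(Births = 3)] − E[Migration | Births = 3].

-0.3

Every unit gets Births=3 under the intervention. Migration values become 2, 6, 2, 2, 5, 4; E[Migration|do(Births=3)] = 3.5.
E[Migration|Births=3] averages over only the 5 units with Births=3 (Grass = 1, 7, 3, 6, 5): Migration = 2, 6, 2, 5, 4, mean 3.8.
Difference = 3.5 − 3.8 = -0.3.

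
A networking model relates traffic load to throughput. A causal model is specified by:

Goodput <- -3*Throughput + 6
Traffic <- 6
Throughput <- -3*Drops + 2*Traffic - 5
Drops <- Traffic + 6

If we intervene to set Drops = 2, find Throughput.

1

The intervention breaks the incoming arrows to Drops: Drops <- Traffic + 6 no longer applies, and Drops = 2.
Throughput = -3*Drops + 2*Traffic - 5  [with Drops=2, Traffic=6]  = 1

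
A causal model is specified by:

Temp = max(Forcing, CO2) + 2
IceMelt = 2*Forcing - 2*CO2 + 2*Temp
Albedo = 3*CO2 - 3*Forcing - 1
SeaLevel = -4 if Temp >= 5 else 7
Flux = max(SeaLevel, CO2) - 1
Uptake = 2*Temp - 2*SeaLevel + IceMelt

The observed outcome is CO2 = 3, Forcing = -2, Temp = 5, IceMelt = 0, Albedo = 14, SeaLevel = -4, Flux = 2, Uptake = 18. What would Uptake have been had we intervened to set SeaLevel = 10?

Intervening sets SeaLevel = 10 and removes its equation (SeaLevel = -4 if Temp >= 5 else 7).
Temp = max(Forcing, CO2) + 2  [with Forcing=-2, CO2=3]  = 5
IceMelt = 2*Forcing - 2*CO2 + 2*Temp  [with Forcing=-2, CO2=3, Temp=5]  = 0
Uptake = 2*Temp - 2*SeaLevel + IceMelt  [with Temp=5, SeaLevel=10, IceMelt=0]  = -10

-10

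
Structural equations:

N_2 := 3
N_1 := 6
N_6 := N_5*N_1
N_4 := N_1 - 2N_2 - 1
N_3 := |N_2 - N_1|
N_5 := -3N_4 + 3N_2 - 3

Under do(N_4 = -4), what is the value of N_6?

Under do(N_4=-4), the mechanism N_4 := N_1 - 2N_2 - 1 is discarded; N_4 is fixed at -4.
N_5 = -3N_4 + 3N_2 - 3  [with N_4=-4, N_2=3]  = 18
N_6 = N_5*N_1  [with N_5=18, N_1=6]  = 108

108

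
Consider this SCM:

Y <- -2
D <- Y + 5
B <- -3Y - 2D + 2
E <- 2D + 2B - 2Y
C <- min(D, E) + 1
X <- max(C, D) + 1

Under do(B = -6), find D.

Under do(B=-6), the mechanism B <- -3Y - 2D + 2 is discarded; B is fixed at -6.
Since D is not a descendant of the intervened variable, it is unaffected.
D = Y + 5  [with Y=-2]  = 3

3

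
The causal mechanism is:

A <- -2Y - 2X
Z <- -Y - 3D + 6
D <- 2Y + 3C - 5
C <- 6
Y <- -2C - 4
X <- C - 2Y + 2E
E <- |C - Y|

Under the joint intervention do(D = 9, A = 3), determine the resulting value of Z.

Under do(D = 9, A = 3), each intervened variable's structural equation is replaced by its fixed value.
Y = -2C - 4  [with C=6]  = -16
Z = -Y - 3D + 6  [with Y=-16, D=9]  = -5

-5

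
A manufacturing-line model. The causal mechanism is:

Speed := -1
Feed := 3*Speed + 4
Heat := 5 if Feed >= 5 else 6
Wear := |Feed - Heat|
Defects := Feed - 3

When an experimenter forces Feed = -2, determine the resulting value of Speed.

Under do(Feed=-2), the mechanism Feed := 3*Speed + 4 is discarded; Feed is fixed at -2.
Speed is not downstream of the intervention, so its value is determined by the original equations.

-1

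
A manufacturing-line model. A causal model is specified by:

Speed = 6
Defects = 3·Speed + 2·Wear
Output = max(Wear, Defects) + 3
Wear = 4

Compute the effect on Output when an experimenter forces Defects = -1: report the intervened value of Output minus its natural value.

-22

The intervention breaks the incoming arrows to Defects: Defects = 3·Speed + 2·Wear no longer applies, and Defects = -1.
Output = max(Wear, Defects) + 3  [with Wear=4, Defects=-1]  = 7
Without intervention: Defects = 3·Speed + 2·Wear  [with Speed=6, Wear=4]  = 26; Output = max(Wear, Defects) + 3  [with Wear=4, Defects=26]  = 29.
Change = 7 − 29 = -22.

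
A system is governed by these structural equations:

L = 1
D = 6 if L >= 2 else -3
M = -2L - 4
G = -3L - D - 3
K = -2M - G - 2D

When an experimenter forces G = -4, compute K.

Intervening sets G = -4 and removes its equation (G = -3L - D - 3).
D = 6 if L >= 2 else -3  [with L=1]  = -3
M = -2L - 4  [with L=1]  = -6
K = -2M - G - 2D  [with M=-6, G=-4, D=-3]  = 22

22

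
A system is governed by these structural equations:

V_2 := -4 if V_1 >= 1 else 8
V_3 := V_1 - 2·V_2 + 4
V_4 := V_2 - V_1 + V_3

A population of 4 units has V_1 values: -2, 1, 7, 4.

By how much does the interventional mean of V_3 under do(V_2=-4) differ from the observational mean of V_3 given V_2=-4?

-1.5

Under do(V_2=-4), V_2's equation is replaced by V_2=-4 for every unit. Per-unit V_3: 10, 13, 19, 16. Mean = 14.5.
Observing V_2=-4 restricts to units where V_2's equation naturally yields -4: V_1 ∈ {1, 7, 4}. In that subpopulation V_3 = 13, 19, 16, mean 16.
Difference = 14.5 − 16 = -1.5.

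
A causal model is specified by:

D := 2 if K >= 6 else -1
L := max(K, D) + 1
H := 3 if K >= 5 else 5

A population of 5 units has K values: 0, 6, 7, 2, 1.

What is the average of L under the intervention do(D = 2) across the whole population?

do(D=2) breaks D's dependence on K. With D=2 fixed, L across the units is 3, 7, 8, 3, 3, mean 4.8.

4.8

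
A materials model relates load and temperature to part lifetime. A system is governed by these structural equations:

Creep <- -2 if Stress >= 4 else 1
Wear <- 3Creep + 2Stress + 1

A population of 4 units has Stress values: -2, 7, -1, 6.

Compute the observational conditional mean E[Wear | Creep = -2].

Observing Creep=-2 restricts to units where Creep's equation naturally yields -2: Stress ∈ {7, 6}. In that subpopulation Wear = 9, 7, mean 8.

8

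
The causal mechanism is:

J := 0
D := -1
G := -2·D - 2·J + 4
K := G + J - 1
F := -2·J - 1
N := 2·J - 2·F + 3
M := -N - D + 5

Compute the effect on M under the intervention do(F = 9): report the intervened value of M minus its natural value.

Under do(F=9), the mechanism F := -2·J - 1 is discarded; F is fixed at 9.
N = 2·J - 2·F + 3  [with J=0, F=9]  = -15
M = -N - D + 5  [with N=-15, D=-1]  = 21
Without intervention: F = -2·J - 1  [with J=0]  = -1; N = 2·J - 2·F + 3  [with J=0, F=-1]  = 5; M = -N - D + 5  [with N=5, D=-1]  = 1.
Change = 21 − 1 = 20.

20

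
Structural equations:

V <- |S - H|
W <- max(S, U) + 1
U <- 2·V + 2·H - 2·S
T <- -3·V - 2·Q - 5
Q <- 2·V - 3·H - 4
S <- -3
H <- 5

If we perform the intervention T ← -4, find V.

do(T=-4) replaces the equation T <- -3·V - 2·Q - 5 with the constant T = -4.
V is not downstream of the intervention, so its value is determined by the original equations.
V = |S - H|  [with S=-3, H=5]  = 8

8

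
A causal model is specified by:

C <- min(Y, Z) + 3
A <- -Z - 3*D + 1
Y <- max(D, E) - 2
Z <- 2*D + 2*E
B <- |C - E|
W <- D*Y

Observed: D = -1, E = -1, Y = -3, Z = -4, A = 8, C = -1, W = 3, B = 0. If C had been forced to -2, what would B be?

1

Intervening sets C = -2 and removes its equation (C <- min(Y, Z) + 3).
B = |C - E|  [with C=-2, E=-1]  = 1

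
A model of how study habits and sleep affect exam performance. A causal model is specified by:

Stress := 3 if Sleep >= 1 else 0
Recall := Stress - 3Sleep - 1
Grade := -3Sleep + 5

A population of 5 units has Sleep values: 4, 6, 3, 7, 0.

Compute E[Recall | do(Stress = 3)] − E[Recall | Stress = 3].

do(Stress=3) breaks Stress's dependence on Sleep. With Stress=3 fixed, Recall across the units is -10, -16, -7, -19, 2, mean -10.
E[Recall|Stress=3] averages over only the 4 units with Stress=3 (Sleep = 4, 6, 3, 7): Recall = -10, -16, -7, -19, mean -13.
Difference = -10 − (-13) = 3.

3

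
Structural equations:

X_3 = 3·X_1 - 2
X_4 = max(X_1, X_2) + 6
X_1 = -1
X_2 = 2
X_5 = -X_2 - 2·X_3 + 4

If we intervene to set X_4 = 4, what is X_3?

-5

Under do(X_4=4), the mechanism X_4 = max(X_1, X_2) + 6 is discarded; X_4 is fixed at 4.
Since X_3 is not a descendant of the intervened variable, it is unaffected.
X_3 = 3·X_1 - 2  [with X_1=-1]  = -5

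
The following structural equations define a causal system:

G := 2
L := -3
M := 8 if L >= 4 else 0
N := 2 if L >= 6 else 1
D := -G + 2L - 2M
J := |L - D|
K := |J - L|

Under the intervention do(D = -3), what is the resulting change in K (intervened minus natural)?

Under do(D=-3), the mechanism D := -G + 2L - 2M is discarded; D is fixed at -3.
J = |L - D|  [with L=-3, D=-3]  = 0
K = |J - L|  [with J=0, L=-3]  = 3
Without intervention: M = 8 if L >= 4 else 0  [with L=-3]  = 0; D = -G + 2L - 2M  [with G=2, L=-3, M=0]  = -8; J = |L - D|  [with L=-3, D=-8]  = 5; K = |J - L|  [with J=5, L=-3]  = 8.
Change = 3 − 8 = -5.

-5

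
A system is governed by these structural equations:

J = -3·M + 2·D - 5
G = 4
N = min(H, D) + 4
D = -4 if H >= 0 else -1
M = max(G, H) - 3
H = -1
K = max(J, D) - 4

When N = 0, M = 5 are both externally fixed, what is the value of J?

Setting N = 0, M = 5 by intervention discards those variables' equations.
D = -4 if H >= 0 else -1  [with H=-1]  = -1
J = -3·M + 2·D - 5  [with M=5, D=-1]  = -22

-22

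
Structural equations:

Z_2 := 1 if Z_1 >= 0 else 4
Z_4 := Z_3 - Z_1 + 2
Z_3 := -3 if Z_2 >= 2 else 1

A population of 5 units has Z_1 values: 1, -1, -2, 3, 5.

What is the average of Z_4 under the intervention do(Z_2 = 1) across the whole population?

1.8

Under do(Z_2=1), Z_2's equation is replaced by Z_2=1 for every unit. Per-unit Z_4: 2, 4, 5, 0, -2. Mean = 1.8.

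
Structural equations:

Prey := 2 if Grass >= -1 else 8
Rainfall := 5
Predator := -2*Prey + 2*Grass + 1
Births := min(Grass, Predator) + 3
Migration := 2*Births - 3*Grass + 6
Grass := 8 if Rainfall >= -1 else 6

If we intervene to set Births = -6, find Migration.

The intervention breaks the incoming arrows to Births: Births := min(Grass, Predator) + 3 no longer applies, and Births = -6.
Grass = 8 if Rainfall >= -1 else 6  [with Rainfall=5]  = 8
Migration = 2*Births - 3*Grass + 6  [with Births=-6, Grass=8]  = -30

-30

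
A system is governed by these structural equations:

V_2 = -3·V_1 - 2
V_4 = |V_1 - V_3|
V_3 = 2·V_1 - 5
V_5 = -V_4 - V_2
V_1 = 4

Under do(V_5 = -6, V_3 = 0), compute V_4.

4

Under do(V_5 = -6, V_3 = 0), each intervened variable's structural equation is replaced by its fixed value.
V_4 = |V_1 - V_3|  [with V_1=4, V_3=0]  = 4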